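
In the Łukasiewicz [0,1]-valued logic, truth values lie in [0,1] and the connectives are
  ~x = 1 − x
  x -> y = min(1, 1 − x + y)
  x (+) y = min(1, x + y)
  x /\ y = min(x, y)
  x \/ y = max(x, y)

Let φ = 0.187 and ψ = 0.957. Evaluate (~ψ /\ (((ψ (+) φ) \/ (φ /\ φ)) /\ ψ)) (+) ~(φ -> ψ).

0.043

~ψ = 1 − 0.957 = 0.043
ψ (+) φ = min(1, 0.957 + 0.187) = min(1, 1.144) = 1.000
φ /\ φ = min(0.187, 0.187) = 0.187
(ψ (+) φ) \/ (φ /\ φ) = max(1.000, 0.187) = 1.000
((ψ (+) φ) \/ (φ /\ φ)) /\ ψ = min(1.000, 0.957) = 0.957
~ψ /\ (((ψ (+) φ) \/ (φ /\ φ)) /\ ψ) = min(0.043, 0.957) = 0.043
φ -> ψ = min(1, 1 − 0.187 + 0.957) = min(1, 1.770) = 1.000
~(φ -> ψ) = 1 − 1.000 = 0.000
(~ψ /\ (((ψ (+) φ) \/ (φ /\ φ)) /\ ψ)) (+) ~(φ -> ψ) = min(1, 0.043 + 0.000) = min(1, 0.043) = 0.043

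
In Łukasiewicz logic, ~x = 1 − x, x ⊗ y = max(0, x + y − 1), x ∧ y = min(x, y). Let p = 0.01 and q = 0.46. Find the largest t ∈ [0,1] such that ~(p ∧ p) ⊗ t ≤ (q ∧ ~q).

0.47

p ∧ p = min(0.01, 0.01) = 0.01
~(p ∧ p) = 1 − 0.01 = 0.99
So the left factor is ~(p ∧ p) = 0.99.
~q = 1 − 0.46 = 0.54
q ∧ ~q = min(0.46, 0.54) = 0.46
So the right-hand bound is q ∧ ~q = 0.46.
The residuum of the Łukasiewicz t-norm gives the supremum: min(1, 1 − 0.99 + 0.46).
1 − 0.99 + 0.46 = 0.47, so t = min(1, 0.47) = 0.47.
Check: 0.99 ⊗ 0.47 = max(0, 0.46) = 0.46 ≤ 0.46.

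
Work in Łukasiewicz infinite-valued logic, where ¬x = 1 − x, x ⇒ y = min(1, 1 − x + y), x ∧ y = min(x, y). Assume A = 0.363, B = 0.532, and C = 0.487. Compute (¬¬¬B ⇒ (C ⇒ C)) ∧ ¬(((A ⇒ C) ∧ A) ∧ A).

0.637

¬B = 1 − 0.532 = 0.468
¬¬B = 1 − 0.468 = 0.532
¬¬¬B = 1 − 0.532 = 0.468
C ⇒ C = min(1, 1 − 0.487 + 0.487) = min(1, 1.000) = 1.000
¬¬¬B ⇒ (C ⇒ C) = min(1, 1 − 0.468 + 1.000) = min(1, 1.532) = 1.000
A ⇒ C = min(1, 1 − 0.363 + 0.487) = min(1, 1.124) = 1.000
(A ⇒ C) ∧ A = min(1.000, 0.363) = 0.363
((A ⇒ C) ∧ A) ∧ A = min(0.363, 0.363) = 0.363
¬(((A ⇒ C) ∧ A) ∧ A) = 1 − 0.363 = 0.637
(¬¬¬B ⇒ (C ⇒ C)) ∧ ¬(((A ⇒ C) ∧ A) ∧ A) = min(1.000, 0.637) = 0.637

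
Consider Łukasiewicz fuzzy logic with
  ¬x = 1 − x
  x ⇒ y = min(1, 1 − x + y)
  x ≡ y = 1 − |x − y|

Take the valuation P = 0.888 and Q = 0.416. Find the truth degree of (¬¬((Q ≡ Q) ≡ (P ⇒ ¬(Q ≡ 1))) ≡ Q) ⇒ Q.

0.696

Q ≡ Q = 1 − |0.416 − 0.416| = 1 − 0.000 = 1.000
Q ≡ 1 = 1 − |0.416 − 1.000| = 1 − 0.584 = 0.416
¬(Q ≡ 1) = 1 − 0.416 = 0.584
P ⇒ ¬(Q ≡ 1) = min(1, 1 − 0.888 + 0.584) = min(1, 0.696) = 0.696
(Q ≡ Q) ≡ (P ⇒ ¬(Q ≡ 1)) = 1 − |1.000 − 0.696| = 1 − 0.304 = 0.696
¬((Q ≡ Q) ≡ (P ⇒ ¬(Q ≡ 1))) = 1 − 0.696 = 0.304
¬¬((Q ≡ Q) ≡ (P ⇒ ¬(Q ≡ 1))) = 1 − 0.304 = 0.696
¬¬((Q ≡ Q) ≡ (P ⇒ ¬(Q ≡ 1))) ≡ Q = 1 − |0.696 − 0.416| = 1 − 0.280 = 0.720
(¬¬((Q ≡ Q) ≡ (P ⇒ ¬(Q ≡ 1))) ≡ Q) ⇒ Q = min(1, 1 − 0.720 + 0.416) = min(1, 0.696) = 0.696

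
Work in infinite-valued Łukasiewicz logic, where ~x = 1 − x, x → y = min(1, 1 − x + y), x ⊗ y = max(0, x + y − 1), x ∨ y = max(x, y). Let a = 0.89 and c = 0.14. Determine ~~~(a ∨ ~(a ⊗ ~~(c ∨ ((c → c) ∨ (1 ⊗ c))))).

0.11

c → c = min(1, 1 − 0.14 + 0.14) = min(1, 1.00) = 1.00
1 ⊗ c = max(0, 1.00 + 0.14 − 1) = max(0, 0.14) = 0.14
(c → c) ∨ (1 ⊗ c) = max(1.00, 0.14) = 1.00
c ∨ ((c → c) ∨ (1 ⊗ c)) = max(0.14, 1.00) = 1.00
~(c ∨ ((c → c) ∨ (1 ⊗ c))) = 1 − 1.00 = 0.00
~~(c ∨ ((c → c) ∨ (1 ⊗ c))) = 1 − 0.00 = 1.00
a ⊗ ~~(c ∨ ((c → c) ∨ (1 ⊗ c))) = max(0, 0.89 + 1.00 − 1) = max(0, 0.89) = 0.89
~(a ⊗ ~~(c ∨ ((c → c) ∨ (1 ⊗ c)))) = 1 − 0.89 = 0.11
a ∨ ~(a ⊗ ~~(c ∨ ((c → c) ∨ (1 ⊗ c)))) = max(0.89, 0.11) = 0.89
~(a ∨ ~(a ⊗ ~~(c ∨ ((c → c) ∨ (1 ⊗ c))))) = 1 − 0.89 = 0.11
~~(a ∨ ~(a ⊗ ~~(c ∨ ((c → c) ∨ (1 ⊗ c))))) = 1 − 0.11 = 0.89
~~~(a ∨ ~(a ⊗ ~~(c ∨ ((c → c) ∨ (1 ⊗ c))))) = 1 − 0.89 = 0.11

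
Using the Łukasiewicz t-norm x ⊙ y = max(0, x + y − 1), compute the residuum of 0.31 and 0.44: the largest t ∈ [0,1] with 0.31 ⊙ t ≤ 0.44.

1.00

The residuum of the Łukasiewicz t-norm gives the supremum: min(1, 1 − 0.31 + 0.44).
1 − 0.31 + 0.44 = 1.13, so t = min(1, 1.13) = 1.00.
Check: 0.31 ⊙ 1.00 = max(0, 0.31) = 0.31 ≤ 0.44.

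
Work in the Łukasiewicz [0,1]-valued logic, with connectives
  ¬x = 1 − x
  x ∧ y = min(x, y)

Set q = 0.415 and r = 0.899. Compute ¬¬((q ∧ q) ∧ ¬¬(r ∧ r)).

0.415

q ∧ q = min(0.415, 0.415) = 0.415
r ∧ r = min(0.899, 0.899) = 0.899
¬(r ∧ r) = 1 − 0.899 = 0.101
¬¬(r ∧ r) = 1 − 0.101 = 0.899
(q ∧ q) ∧ ¬¬(r ∧ r) = min(0.415, 0.899) = 0.415
¬((q ∧ q) ∧ ¬¬(r ∧ r)) = 1 − 0.415 = 0.585
¬¬((q ∧ q) ∧ ¬¬(r ∧ r)) = 1 − 0.585 = 0.415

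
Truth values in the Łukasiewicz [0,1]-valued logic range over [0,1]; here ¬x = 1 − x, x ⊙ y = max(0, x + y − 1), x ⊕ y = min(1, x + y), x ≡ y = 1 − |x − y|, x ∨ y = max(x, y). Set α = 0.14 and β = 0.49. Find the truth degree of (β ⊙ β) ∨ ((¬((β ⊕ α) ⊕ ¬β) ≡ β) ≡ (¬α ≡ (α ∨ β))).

β ⊙ β = max(0, 0.49 + 0.49 − 1) = max(0, -0.02) = 0.00
β ⊕ α = min(1, 0.49 + 0.14) = min(1, 0.63) = 0.63
¬β = 1 − 0.49 = 0.51
(β ⊕ α) ⊕ ¬β = min(1, 0.63 + 0.51) = min(1, 1.14) = 1.00
¬((β ⊕ α) ⊕ ¬β) = 1 − 1.00 = 0.00
¬((β ⊕ α) ⊕ ¬β) ≡ β = 1 − |0.00 − 0.49| = 1 − 0.49 = 0.51
¬α = 1 − 0.14 = 0.86
α ∨ β = max(0.14, 0.49) = 0.49
¬α ≡ (α ∨ β) = 1 − |0.86 − 0.49| = 1 − 0.37 = 0.63
(¬((β ⊕ α) ⊕ ¬β) ≡ β) ≡ (¬α ≡ (α ∨ β)) = 1 − |0.51 − 0.63| = 1 − 0.12 = 0.88
(β ⊙ β) ∨ ((¬((β ⊕ α) ⊕ ¬β) ≡ β) ≡ (¬α ≡ (α ∨ β))) = max(0.00, 0.88) = 0.88

0.88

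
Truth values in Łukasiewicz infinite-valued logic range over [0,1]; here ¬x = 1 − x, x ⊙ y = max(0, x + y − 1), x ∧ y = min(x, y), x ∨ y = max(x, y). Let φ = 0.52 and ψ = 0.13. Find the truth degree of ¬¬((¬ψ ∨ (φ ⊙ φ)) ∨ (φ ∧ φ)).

¬ψ = 1 − 0.13 = 0.87
φ ⊙ φ = max(0, 0.52 + 0.52 − 1) = max(0, 0.04) = 0.04
¬ψ ∨ (φ ⊙ φ) = max(0.87, 0.04) = 0.87
φ ∧ φ = min(0.52, 0.52) = 0.52
(¬ψ ∨ (φ ⊙ φ)) ∨ (φ ∧ φ) = max(0.87, 0.52) = 0.87
¬((¬ψ ∨ (φ ⊙ φ)) ∨ (φ ∧ φ)) = 1 − 0.87 = 0.13
¬¬((¬ψ ∨ (φ ⊙ φ)) ∨ (φ ∧ φ)) = 1 − 0.13 = 0.87

0.87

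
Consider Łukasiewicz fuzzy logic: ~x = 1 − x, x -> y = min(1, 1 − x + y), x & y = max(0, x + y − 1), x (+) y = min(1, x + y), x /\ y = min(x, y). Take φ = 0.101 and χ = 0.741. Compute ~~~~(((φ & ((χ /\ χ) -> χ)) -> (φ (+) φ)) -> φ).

0.101

χ /\ χ = min(0.741, 0.741) = 0.741
(χ /\ χ) -> χ = min(1, 1 − 0.741 + 0.741) = min(1, 1.000) = 1.000
φ & ((χ /\ χ) -> χ) = max(0, 0.101 + 1.000 − 1) = max(0, 0.101) = 0.101
φ (+) φ = min(1, 0.101 + 0.101) = min(1, 0.202) = 0.202
(φ & ((χ /\ χ) -> χ)) -> (φ (+) φ) = min(1, 1 − 0.101 + 0.202) = min(1, 1.101) = 1.000
((φ & ((χ /\ χ) -> χ)) -> (φ (+) φ)) -> φ = min(1, 1 − 1.000 + 0.101) = min(1, 0.101) = 0.101
~(((φ & ((χ /\ χ) -> χ)) -> (φ (+) φ)) -> φ) = 1 − 0.101 = 0.899
~~(((φ & ((χ /\ χ) -> χ)) -> (φ (+) φ)) -> φ) = 1 − 0.899 = 0.101
~~~(((φ & ((χ /\ χ) -> χ)) -> (φ (+) φ)) -> φ) = 1 − 0.101 = 0.899
~~~~(((φ & ((χ /\ χ) -> χ)) -> (φ (+) φ)) -> φ) = 1 − 0.899 = 0.101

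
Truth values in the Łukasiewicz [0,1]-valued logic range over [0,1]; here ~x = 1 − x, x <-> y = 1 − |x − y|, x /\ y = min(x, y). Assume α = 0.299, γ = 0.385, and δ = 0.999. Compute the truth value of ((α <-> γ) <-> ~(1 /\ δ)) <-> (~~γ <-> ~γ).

α <-> γ = 1 − |0.299 − 0.385| = 1 − 0.086 = 0.914
1 /\ δ = min(1.000, 0.999) = 0.999
~(1 /\ δ) = 1 − 0.999 = 0.001
(α <-> γ) <-> ~(1 /\ δ) = 1 − |0.914 − 0.001| = 1 − 0.913 = 0.087
~γ = 1 − 0.385 = 0.615
~~γ = 1 − 0.615 = 0.385
~~γ <-> ~γ = 1 − |0.385 − 0.615| = 1 − 0.230 = 0.770
((α <-> γ) <-> ~(1 /\ δ)) <-> (~~γ <-> ~γ) = 1 − |0.087 − 0.770| = 1 − 0.683 = 0.317

0.317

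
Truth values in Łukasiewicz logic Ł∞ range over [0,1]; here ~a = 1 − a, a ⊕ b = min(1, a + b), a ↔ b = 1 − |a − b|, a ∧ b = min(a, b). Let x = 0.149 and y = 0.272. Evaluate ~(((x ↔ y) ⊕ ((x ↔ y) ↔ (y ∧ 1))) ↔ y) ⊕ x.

0.877

x ↔ y = 1 − |0.149 − 0.272| = 1 − 0.123 = 0.877
y ∧ 1 = min(0.272, 1.000) = 0.272
(x ↔ y) ↔ (y ∧ 1) = 1 − |0.877 − 0.272| = 1 − 0.605 = 0.395
(x ↔ y) ⊕ ((x ↔ y) ↔ (y ∧ 1)) = min(1, 0.877 + 0.395) = min(1, 1.272) = 1.000
((x ↔ y) ⊕ ((x ↔ y) ↔ (y ∧ 1))) ↔ y = 1 − |1.000 − 0.272| = 1 − 0.728 = 0.272
~(((x ↔ y) ⊕ ((x ↔ y) ↔ (y ∧ 1))) ↔ y) = 1 − 0.272 = 0.728
~(((x ↔ y) ⊕ ((x ↔ y) ↔ (y ∧ 1))) ↔ y) ⊕ x = min(1, 0.728 + 0.149) = min(1, 0.877) = 0.877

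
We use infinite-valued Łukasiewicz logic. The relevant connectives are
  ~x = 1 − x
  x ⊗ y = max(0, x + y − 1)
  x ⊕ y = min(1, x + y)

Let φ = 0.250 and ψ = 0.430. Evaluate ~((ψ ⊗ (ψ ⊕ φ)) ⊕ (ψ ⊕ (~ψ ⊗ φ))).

ψ ⊕ φ = min(1, 0.430 + 0.250) = min(1, 0.680) = 0.680
ψ ⊗ (ψ ⊕ φ) = max(0, 0.430 + 0.680 − 1) = max(0, 0.110) = 0.110
~ψ = 1 − 0.430 = 0.570
~ψ ⊗ φ = max(0, 0.570 + 0.250 − 1) = max(0, -0.180) = 0.000
ψ ⊕ (~ψ ⊗ φ) = min(1, 0.430 + 0.000) = min(1, 0.430) = 0.430
(ψ ⊗ (ψ ⊕ φ)) ⊕ (ψ ⊕ (~ψ ⊗ φ)) = min(1, 0.110 + 0.430) = min(1, 0.540) = 0.540
~((ψ ⊗ (ψ ⊕ φ)) ⊕ (ψ ⊕ (~ψ ⊗ φ))) = 1 − 0.540 = 0.460

0.460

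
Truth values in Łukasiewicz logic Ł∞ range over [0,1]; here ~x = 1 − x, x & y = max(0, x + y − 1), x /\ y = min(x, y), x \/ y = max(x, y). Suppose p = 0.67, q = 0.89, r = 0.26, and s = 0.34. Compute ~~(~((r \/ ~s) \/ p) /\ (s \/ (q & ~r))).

~s = 1 − 0.34 = 0.66
r \/ ~s = max(0.26, 0.66) = 0.66
(r \/ ~s) \/ p = max(0.66, 0.67) = 0.67
~((r \/ ~s) \/ p) = 1 − 0.67 = 0.33
~r = 1 − 0.26 = 0.74
q & ~r = max(0, 0.89 + 0.74 − 1) = max(0, 0.63) = 0.63
s \/ (q & ~r) = max(0.34, 0.63) = 0.63
~((r \/ ~s) \/ p) /\ (s \/ (q & ~r)) = min(0.33, 0.63) = 0.33
~(~((r \/ ~s) \/ p) /\ (s \/ (q & ~r))) = 1 − 0.33 = 0.67
~~(~((r \/ ~s) \/ p) /\ (s \/ (q & ~r))) = 1 − 0.67 = 0.33

0.33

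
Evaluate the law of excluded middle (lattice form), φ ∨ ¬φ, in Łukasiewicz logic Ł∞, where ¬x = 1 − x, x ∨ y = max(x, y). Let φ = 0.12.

0.88

¬φ = 1 − 0.12 = 0.88
φ ∨ ¬φ = max(0.12, 0.88) = 0.88
(The value 0.88 < 1 shows this instance is not satisfied; not a Ł∞-tautology — its value is max(a, 1−a).)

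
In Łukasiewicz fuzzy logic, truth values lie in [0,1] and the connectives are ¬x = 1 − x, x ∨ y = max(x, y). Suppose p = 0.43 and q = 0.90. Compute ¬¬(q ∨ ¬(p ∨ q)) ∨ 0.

0.90

p ∨ q = max(0.43, 0.90) = 0.90
¬(p ∨ q) = 1 − 0.90 = 0.10
q ∨ ¬(p ∨ q) = max(0.90, 0.10) = 0.90
¬(q ∨ ¬(p ∨ q)) = 1 − 0.90 = 0.10
¬¬(q ∨ ¬(p ∨ q)) = 1 − 0.10 = 0.90
¬¬(q ∨ ¬(p ∨ q)) ∨ 0 = max(0.90, 0.00) = 0.90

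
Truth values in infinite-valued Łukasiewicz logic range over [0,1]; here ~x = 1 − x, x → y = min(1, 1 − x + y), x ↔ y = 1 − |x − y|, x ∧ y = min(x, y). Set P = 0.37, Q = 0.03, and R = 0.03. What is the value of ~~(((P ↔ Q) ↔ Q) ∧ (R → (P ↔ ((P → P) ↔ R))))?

0.37

P ↔ Q = 1 − |0.37 − 0.03| = 1 − 0.34 = 0.66
(P ↔ Q) ↔ Q = 1 − |0.66 − 0.03| = 1 − 0.63 = 0.37
P → P = min(1, 1 − 0.37 + 0.37) = min(1, 1.00) = 1.00
(P → P) ↔ R = 1 − |1.00 − 0.03| = 1 − 0.97 = 0.03
P ↔ ((P → P) ↔ R) = 1 − |0.37 − 0.03| = 1 − 0.34 = 0.66
R → (P ↔ ((P → P) ↔ R)) = min(1, 1 − 0.03 + 0.66) = min(1, 1.63) = 1.00
((P ↔ Q) ↔ Q) ∧ (R → (P ↔ ((P → P) ↔ R))) = min(0.37, 1.00) = 0.37
~(((P ↔ Q) ↔ Q) ∧ (R → (P ↔ ((P → P) ↔ R)))) = 1 − 0.37 = 0.63
~~(((P ↔ Q) ↔ Q) ∧ (R → (P ↔ ((P → P) ↔ R)))) = 1 − 0.63 = 0.37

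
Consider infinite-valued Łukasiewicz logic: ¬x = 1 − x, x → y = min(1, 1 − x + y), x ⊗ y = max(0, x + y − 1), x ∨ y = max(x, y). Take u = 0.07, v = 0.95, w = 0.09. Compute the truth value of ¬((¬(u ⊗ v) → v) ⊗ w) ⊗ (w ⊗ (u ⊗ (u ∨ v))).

u ⊗ v = max(0, 0.07 + 0.95 − 1) = max(0, 0.02) = 0.02
¬(u ⊗ v) = 1 − 0.02 = 0.98
¬(u ⊗ v) → v = min(1, 1 − 0.98 + 0.95) = min(1, 0.97) = 0.97
(¬(u ⊗ v) → v) ⊗ w = max(0, 0.97 + 0.09 − 1) = max(0, 0.06) = 0.06
¬((¬(u ⊗ v) → v) ⊗ w) = 1 − 0.06 = 0.94
u ∨ v = max(0.07, 0.95) = 0.95
u ⊗ (u ∨ v) = max(0, 0.07 + 0.95 − 1) = max(0, 0.02) = 0.02
w ⊗ (u ⊗ (u ∨ v)) = max(0, 0.09 + 0.02 − 1) = max(0, -0.89) = 0.00
¬((¬(u ⊗ v) → v) ⊗ w) ⊗ (w ⊗ (u ⊗ (u ∨ v))) = max(0, 0.94 + 0.00 − 1) = max(0, -0.06) = 0.00

0.00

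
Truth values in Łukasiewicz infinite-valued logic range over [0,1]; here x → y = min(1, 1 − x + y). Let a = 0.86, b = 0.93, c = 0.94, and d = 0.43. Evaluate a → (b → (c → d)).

0.70

c → d = min(1, 1 − 0.94 + 0.43) = min(1, 0.49) = 0.49
b → (c → d) = min(1, 1 − 0.93 + 0.49) = min(1, 0.56) = 0.56
a → (b → (c → d)) = min(1, 1 − 0.86 + 0.56) = min(1, 0.70) = 0.70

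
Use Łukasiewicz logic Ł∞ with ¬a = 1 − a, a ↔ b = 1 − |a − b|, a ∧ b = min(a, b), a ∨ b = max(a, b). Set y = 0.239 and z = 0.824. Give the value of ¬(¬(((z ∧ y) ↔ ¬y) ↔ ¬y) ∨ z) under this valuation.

z ∧ y = min(0.824, 0.239) = 0.239
¬y = 1 − 0.239 = 0.761
(z ∧ y) ↔ ¬y = 1 − |0.239 − 0.761| = 1 − 0.522 = 0.478
((z ∧ y) ↔ ¬y) ↔ ¬y = 1 − |0.478 − 0.761| = 1 − 0.283 = 0.717
¬(((z ∧ y) ↔ ¬y) ↔ ¬y) = 1 − 0.717 = 0.283
¬(((z ∧ y) ↔ ¬y) ↔ ¬y) ∨ z = max(0.283, 0.824) = 0.824
¬(¬(((z ∧ y) ↔ ¬y) ↔ ¬y) ∨ z) = 1 − 0.824 = 0.176

0.176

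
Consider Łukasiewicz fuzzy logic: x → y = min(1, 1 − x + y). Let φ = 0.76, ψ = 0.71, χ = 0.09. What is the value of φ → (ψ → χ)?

ψ → χ = min(1, 1 − 0.71 + 0.09) = min(1, 0.38) = 0.38
φ → (ψ → χ) = min(1, 1 − 0.76 + 0.38) = min(1, 0.62) = 0.62

0.62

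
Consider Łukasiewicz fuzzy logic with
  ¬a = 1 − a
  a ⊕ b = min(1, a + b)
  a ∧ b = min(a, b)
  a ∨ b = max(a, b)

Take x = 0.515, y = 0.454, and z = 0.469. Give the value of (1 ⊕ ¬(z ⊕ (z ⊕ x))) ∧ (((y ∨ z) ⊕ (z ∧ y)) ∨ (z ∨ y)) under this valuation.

0.923

z ⊕ x = min(1, 0.469 + 0.515) = min(1, 0.984) = 0.984
z ⊕ (z ⊕ x) = min(1, 0.469 + 0.984) = min(1, 1.453) = 1.000
¬(z ⊕ (z ⊕ x)) = 1 − 1.000 = 0.000
1 ⊕ ¬(z ⊕ (z ⊕ x)) = min(1, 1.000 + 0.000) = min(1, 1.000) = 1.000
y ∨ z = max(0.454, 0.469) = 0.469
z ∧ y = min(0.469, 0.454) = 0.454
(y ∨ z) ⊕ (z ∧ y) = min(1, 0.469 + 0.454) = min(1, 0.923) = 0.923
z ∨ y = max(0.469, 0.454) = 0.469
((y ∨ z) ⊕ (z ∧ y)) ∨ (z ∨ y) = max(0.923, 0.469) = 0.923
(1 ⊕ ¬(z ⊕ (z ⊕ x))) ∧ (((y ∨ z) ⊕ (z ∧ y)) ∨ (z ∨ y)) = min(1.000, 0.923) = 0.923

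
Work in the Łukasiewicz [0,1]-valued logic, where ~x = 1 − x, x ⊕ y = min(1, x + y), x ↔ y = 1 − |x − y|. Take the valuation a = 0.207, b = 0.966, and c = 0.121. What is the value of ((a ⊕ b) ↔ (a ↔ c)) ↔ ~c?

a ⊕ b = min(1, 0.207 + 0.966) = min(1, 1.173) = 1.000
a ↔ c = 1 − |0.207 − 0.121| = 1 − 0.086 = 0.914
(a ⊕ b) ↔ (a ↔ c) = 1 − |1.000 − 0.914| = 1 − 0.086 = 0.914
~c = 1 − 0.121 = 0.879
((a ⊕ b) ↔ (a ↔ c)) ↔ ~c = 1 − |0.914 − 0.879| = 1 − 0.035 = 0.965

0.965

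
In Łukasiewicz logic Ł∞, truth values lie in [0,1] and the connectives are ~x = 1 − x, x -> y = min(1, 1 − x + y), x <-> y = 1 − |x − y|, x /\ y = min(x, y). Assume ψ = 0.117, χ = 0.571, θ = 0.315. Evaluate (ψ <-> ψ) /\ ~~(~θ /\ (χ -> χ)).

0.685

ψ <-> ψ = 1 − |0.117 − 0.117| = 1 − 0.000 = 1.000
~θ = 1 − 0.315 = 0.685
χ -> χ = min(1, 1 − 0.571 + 0.571) = min(1, 1.000) = 1.000
~θ /\ (χ -> χ) = min(0.685, 1.000) = 0.685
~(~θ /\ (χ -> χ)) = 1 − 0.685 = 0.315
~~(~θ /\ (χ -> χ)) = 1 − 0.315 = 0.685
(ψ <-> ψ) /\ ~~(~θ /\ (χ -> χ)) = min(1.000, 0.685) = 0.685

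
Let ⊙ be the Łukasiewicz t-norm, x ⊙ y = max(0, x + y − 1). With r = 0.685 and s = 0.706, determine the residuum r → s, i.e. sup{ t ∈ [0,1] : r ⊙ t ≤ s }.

1.000

The residuum of the Łukasiewicz t-norm gives the supremum: min(1, 1 − 0.685 + 0.706).
1 − 0.685 + 0.706 = 1.021, so t = min(1, 1.021) = 1.000.
Check: 0.685 ⊙ 1.000 = max(0, 0.685) = 0.685 ≤ 0.706.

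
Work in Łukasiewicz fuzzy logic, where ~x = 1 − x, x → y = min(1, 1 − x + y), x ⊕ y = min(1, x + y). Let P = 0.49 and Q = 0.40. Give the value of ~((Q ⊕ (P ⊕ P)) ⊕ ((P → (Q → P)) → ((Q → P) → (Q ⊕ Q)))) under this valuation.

0.00

P ⊕ P = min(1, 0.49 + 0.49) = min(1, 0.98) = 0.98
Q ⊕ (P ⊕ P) = min(1, 0.40 + 0.98) = min(1, 1.38) = 1.00
Q → P = min(1, 1 − 0.40 + 0.49) = min(1, 1.09) = 1.00
P → (Q → P) = min(1, 1 − 0.49 + 1.00) = min(1, 1.51) = 1.00
Q ⊕ Q = min(1, 0.40 + 0.40) = min(1, 0.80) = 0.80
(Q → P) → (Q ⊕ Q) = min(1, 1 − 1.00 + 0.80) = min(1, 0.80) = 0.80
(P → (Q → P)) → ((Q → P) → (Q ⊕ Q)) = min(1, 1 − 1.00 + 0.80) = min(1, 0.80) = 0.80
(Q ⊕ (P ⊕ P)) ⊕ ((P → (Q → P)) → ((Q → P) → (Q ⊕ Q))) = min(1, 1.00 + 0.80) = min(1, 1.80) = 1.00
~((Q ⊕ (P ⊕ P)) ⊕ ((P → (Q → P)) → ((Q → P) → (Q ⊕ Q)))) = 1 − 1.00 = 0.00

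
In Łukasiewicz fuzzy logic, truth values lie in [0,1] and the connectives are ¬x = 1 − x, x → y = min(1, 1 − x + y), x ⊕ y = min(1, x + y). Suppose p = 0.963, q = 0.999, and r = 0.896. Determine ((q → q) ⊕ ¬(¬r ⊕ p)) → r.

0.896

q → q = min(1, 1 − 0.999 + 0.999) = min(1, 1.000) = 1.000
¬r = 1 − 0.896 = 0.104
¬r ⊕ p = min(1, 0.104 + 0.963) = min(1, 1.067) = 1.000
¬(¬r ⊕ p) = 1 − 1.000 = 0.000
(q → q) ⊕ ¬(¬r ⊕ p) = min(1, 1.000 + 0.000) = min(1, 1.000) = 1.000
((q → q) ⊕ ¬(¬r ⊕ p)) → r = min(1, 1 − 1.000 + 0.896) = min(1, 0.896) = 0.896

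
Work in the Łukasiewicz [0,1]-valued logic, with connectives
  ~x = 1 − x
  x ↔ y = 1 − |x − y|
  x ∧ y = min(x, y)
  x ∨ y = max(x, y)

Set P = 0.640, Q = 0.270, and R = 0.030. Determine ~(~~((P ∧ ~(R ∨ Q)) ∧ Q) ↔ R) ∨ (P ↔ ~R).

R ∨ Q = max(0.030, 0.270) = 0.270
~(R ∨ Q) = 1 − 0.270 = 0.730
P ∧ ~(R ∨ Q) = min(0.640, 0.730) = 0.640
(P ∧ ~(R ∨ Q)) ∧ Q = min(0.640, 0.270) = 0.270
~((P ∧ ~(R ∨ Q)) ∧ Q) = 1 − 0.270 = 0.730
~~((P ∧ ~(R ∨ Q)) ∧ Q) = 1 − 0.730 = 0.270
~~((P ∧ ~(R ∨ Q)) ∧ Q) ↔ R = 1 − |0.270 − 0.030| = 1 − 0.240 = 0.760
~(~~((P ∧ ~(R ∨ Q)) ∧ Q) ↔ R) = 1 − 0.760 = 0.240
~R = 1 − 0.030 = 0.970
P ↔ ~R = 1 − |0.640 − 0.970| = 1 − 0.330 = 0.670
~(~~((P ∧ ~(R ∨ Q)) ∧ Q) ↔ R) ∨ (P ↔ ~R) = max(0.240, 0.670) = 0.670

0.670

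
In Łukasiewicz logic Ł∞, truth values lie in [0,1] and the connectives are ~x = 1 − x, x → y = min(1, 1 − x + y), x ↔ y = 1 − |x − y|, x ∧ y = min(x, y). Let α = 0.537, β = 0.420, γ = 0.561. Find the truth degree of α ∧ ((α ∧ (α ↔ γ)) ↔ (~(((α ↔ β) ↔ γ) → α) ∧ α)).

α ↔ γ = 1 − |0.537 − 0.561| = 1 − 0.024 = 0.976
α ∧ (α ↔ γ) = min(0.537, 0.976) = 0.537
α ↔ β = 1 − |0.537 − 0.420| = 1 − 0.117 = 0.883
(α ↔ β) ↔ γ = 1 − |0.883 − 0.561| = 1 − 0.322 = 0.678
((α ↔ β) ↔ γ) → α = min(1, 1 − 0.678 + 0.537) = min(1, 0.859) = 0.859
~(((α ↔ β) ↔ γ) → α) = 1 − 0.859 = 0.141
~(((α ↔ β) ↔ γ) → α) ∧ α = min(0.141, 0.537) = 0.141
(α ∧ (α ↔ γ)) ↔ (~(((α ↔ β) ↔ γ) → α) ∧ α) = 1 − |0.537 − 0.141| = 1 − 0.396 = 0.604
α ∧ ((α ∧ (α ↔ γ)) ↔ (~(((α ↔ β) ↔ γ) → α) ∧ α)) = min(0.537, 0.604) = 0.537

0.537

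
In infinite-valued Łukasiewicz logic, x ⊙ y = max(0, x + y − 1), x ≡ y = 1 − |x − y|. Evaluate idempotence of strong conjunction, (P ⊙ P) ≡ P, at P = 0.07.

0.93

P ⊙ P = max(0, 0.07 + 0.07 − 1) = max(0, -0.86) = 0.00
(P ⊙ P) ≡ P = 1 − |0.00 − 0.07| = 1 − 0.07 = 0.93
(The value 0.93 < 1 shows this instance is not satisfied; fails in Ł∞ since a ⊗ a = max(0, 2a−1) ≠ a in general.)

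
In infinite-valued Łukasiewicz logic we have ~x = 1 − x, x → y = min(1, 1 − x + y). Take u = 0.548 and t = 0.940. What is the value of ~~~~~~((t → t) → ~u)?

t → t = min(1, 1 − 0.940 + 0.940) = min(1, 1.000) = 1.000
~u = 1 − 0.548 = 0.452
(t → t) → ~u = min(1, 1 − 1.000 + 0.452) = min(1, 0.452) = 0.452
~((t → t) → ~u) = 1 − 0.452 = 0.548
~~((t → t) → ~u) = 1 − 0.548 = 0.452
~~~((t → t) → ~u) = 1 − 0.452 = 0.548
~~~~((t → t) → ~u) = 1 − 0.548 = 0.452
~~~~~((t → t) → ~u) = 1 − 0.452 = 0.548
~~~~~~((t → t) → ~u) = 1 − 0.548 = 0.452

0.452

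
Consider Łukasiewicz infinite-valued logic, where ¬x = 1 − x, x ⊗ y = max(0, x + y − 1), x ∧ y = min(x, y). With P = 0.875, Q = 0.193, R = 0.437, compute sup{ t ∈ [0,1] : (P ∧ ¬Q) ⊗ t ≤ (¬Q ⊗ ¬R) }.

0.563

¬Q = 1 − 0.193 = 0.807
P ∧ ¬Q = min(0.875, 0.807) = 0.807
So the left factor is P ∧ ¬Q = 0.807.
¬R = 1 − 0.437 = 0.563
¬Q ⊗ ¬R = max(0, 0.807 + 0.563 − 1) = max(0, 0.370) = 0.370
So the right-hand bound is ¬Q ⊗ ¬R = 0.370.
The residuum of the Łukasiewicz t-norm gives the supremum: min(1, 1 − 0.807 + 0.370).
1 − 0.807 + 0.370 = 0.563, so t = min(1, 0.563) = 0.563.
Check: 0.807 ⊗ 0.563 = max(0, 0.370) = 0.370 ≤ 0.370.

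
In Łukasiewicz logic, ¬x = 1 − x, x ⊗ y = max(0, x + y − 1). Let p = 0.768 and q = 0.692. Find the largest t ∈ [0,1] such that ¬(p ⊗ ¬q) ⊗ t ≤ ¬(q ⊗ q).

¬q = 1 − 0.692 = 0.308
p ⊗ ¬q = max(0, 0.768 + 0.308 − 1) = max(0, 0.076) = 0.076
¬(p ⊗ ¬q) = 1 − 0.076 = 0.924
So the left factor is ¬(p ⊗ ¬q) = 0.924.
q ⊗ q = max(0, 0.692 + 0.692 − 1) = max(0, 0.384) = 0.384
¬(q ⊗ q) = 1 − 0.384 = 0.616
So the right-hand bound is ¬(q ⊗ q) = 0.616.
The residuum of the Łukasiewicz t-norm gives the supremum: min(1, 1 − 0.924 + 0.616).
1 − 0.924 + 0.616 = 0.692, so t = min(1, 0.692) = 0.692.
Check: 0.924 ⊗ 0.692 = max(0, 0.616) = 0.616 ≤ 0.616.

0.692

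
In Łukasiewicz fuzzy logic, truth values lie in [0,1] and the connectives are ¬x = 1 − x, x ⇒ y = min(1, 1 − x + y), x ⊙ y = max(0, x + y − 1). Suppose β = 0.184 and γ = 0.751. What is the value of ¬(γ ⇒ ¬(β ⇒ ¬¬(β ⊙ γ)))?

β ⊙ γ = max(0, 0.184 + 0.751 − 1) = max(0, -0.065) = 0.000
¬(β ⊙ γ) = 1 − 0.000 = 1.000
¬¬(β ⊙ γ) = 1 − 1.000 = 0.000
β ⇒ ¬¬(β ⊙ γ) = min(1, 1 − 0.184 + 0.000) = min(1, 0.816) = 0.816
¬(β ⇒ ¬¬(β ⊙ γ)) = 1 − 0.816 = 0.184
γ ⇒ ¬(β ⇒ ¬¬(β ⊙ γ)) = min(1, 1 − 0.751 + 0.184) = min(1, 0.433) = 0.433
¬(γ ⇒ ¬(β ⇒ ¬¬(β ⊙ γ))) = 1 − 0.433 = 0.567

0.567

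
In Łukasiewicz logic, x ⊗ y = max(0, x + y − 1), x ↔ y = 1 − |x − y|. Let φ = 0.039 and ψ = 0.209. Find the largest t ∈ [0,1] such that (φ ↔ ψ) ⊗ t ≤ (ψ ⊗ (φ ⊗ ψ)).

0.170

φ ↔ ψ = 1 − |0.039 − 0.209| = 1 − 0.170 = 0.830
So the left factor is φ ↔ ψ = 0.830.
φ ⊗ ψ = max(0, 0.039 + 0.209 − 1) = max(0, -0.752) = 0.000
ψ ⊗ (φ ⊗ ψ) = max(0, 0.209 + 0.000 − 1) = max(0, -0.791) = 0.000
So the right-hand bound is ψ ⊗ (φ ⊗ ψ) = 0.000.
The residuum of the Łukasiewicz t-norm gives the supremum: min(1, 1 − 0.830 + 0.000).
1 − 0.830 + 0.000 = 0.170, so t = min(1, 0.170) = 0.170.
Check: 0.830 ⊗ 0.170 = max(0, 0.000) = 0.000 ≤ 0.000.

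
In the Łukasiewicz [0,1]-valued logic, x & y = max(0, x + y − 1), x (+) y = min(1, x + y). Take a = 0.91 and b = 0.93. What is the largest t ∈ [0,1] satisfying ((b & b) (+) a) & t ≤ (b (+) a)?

1.00

b & b = max(0, 0.93 + 0.93 − 1) = max(0, 0.86) = 0.86
(b & b) (+) a = min(1, 0.86 + 0.91) = min(1, 1.77) = 1.00
So the left factor is (b & b) (+) a = 1.00.
b (+) a = min(1, 0.93 + 0.91) = min(1, 1.84) = 1.00
So the right-hand bound is b (+) a = 1.00.
The residuum of the Łukasiewicz t-norm gives the supremum: min(1, 1 − 1.00 + 1.00).
1 − 1.00 + 1.00 = 1.00, so t = min(1, 1.00) = 1.00.
Check: 1.00 & 1.00 = max(0, 1.00) = 1.00 ≤ 1.00.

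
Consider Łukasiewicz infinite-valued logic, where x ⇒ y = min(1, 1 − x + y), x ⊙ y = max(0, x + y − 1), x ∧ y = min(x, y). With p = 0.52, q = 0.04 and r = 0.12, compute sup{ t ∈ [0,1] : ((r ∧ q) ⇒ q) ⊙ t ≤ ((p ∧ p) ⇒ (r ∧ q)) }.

0.52

r ∧ q = min(0.12, 0.04) = 0.04
(r ∧ q) ⇒ q = min(1, 1 − 0.04 + 0.04) = min(1, 1.00) = 1.00
So the left factor is (r ∧ q) ⇒ q = 1.00.
p ∧ p = min(0.52, 0.52) = 0.52
(p ∧ p) ⇒ (r ∧ q) = min(1, 1 − 0.52 + 0.04) = min(1, 0.52) = 0.52
So the right-hand bound is (p ∧ p) ⇒ (r ∧ q) = 0.52.
The residuum of the Łukasiewicz t-norm gives the supremum: min(1, 1 − 1.00 + 0.52).
1 − 1.00 + 0.52 = 0.52, so t = min(1, 0.52) = 0.52.
Check: 1.00 ⊙ 0.52 = max(0, 0.52) = 0.52 ≤ 0.52.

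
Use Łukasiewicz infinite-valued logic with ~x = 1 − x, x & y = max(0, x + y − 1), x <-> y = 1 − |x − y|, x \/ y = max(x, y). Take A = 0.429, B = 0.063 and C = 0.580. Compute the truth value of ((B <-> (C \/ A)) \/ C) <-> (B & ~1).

0.420

C \/ A = max(0.580, 0.429) = 0.580
B <-> (C \/ A) = 1 − |0.063 − 0.580| = 1 − 0.517 = 0.483
(B <-> (C \/ A)) \/ C = max(0.483, 0.580) = 0.580
~1 = 1 − 1.000 = 0.000
B & ~1 = max(0, 0.063 + 0.000 − 1) = max(0, -0.937) = 0.000
((B <-> (C \/ A)) \/ C) <-> (B & ~1) = 1 − |0.580 − 0.000| = 1 − 0.580 = 0.420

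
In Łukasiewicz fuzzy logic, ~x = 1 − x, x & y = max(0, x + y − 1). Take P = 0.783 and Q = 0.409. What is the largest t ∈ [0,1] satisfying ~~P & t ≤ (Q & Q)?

0.217

~P = 1 − 0.783 = 0.217
~~P = 1 − 0.217 = 0.783
So the left factor is ~~P = 0.783.
Q & Q = max(0, 0.409 + 0.409 − 1) = max(0, -0.182) = 0.000
So the right-hand bound is Q & Q = 0.000.
The residuum of the Łukasiewicz t-norm gives the supremum: min(1, 1 − 0.783 + 0.000).
1 − 0.783 + 0.000 = 0.217, so t = min(1, 0.217) = 0.217.
Check: 0.783 & 0.217 = max(0, 0.000) = 0.000 ≤ 0.000.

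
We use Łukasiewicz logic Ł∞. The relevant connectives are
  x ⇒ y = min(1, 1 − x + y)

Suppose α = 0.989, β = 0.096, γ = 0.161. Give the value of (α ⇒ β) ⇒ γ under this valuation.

1.000

α ⇒ β = min(1, 1 − 0.989 + 0.096) = min(1, 0.107) = 0.107
(α ⇒ β) ⇒ γ = min(1, 1 − 0.107 + 0.161) = min(1, 1.054) = 1.000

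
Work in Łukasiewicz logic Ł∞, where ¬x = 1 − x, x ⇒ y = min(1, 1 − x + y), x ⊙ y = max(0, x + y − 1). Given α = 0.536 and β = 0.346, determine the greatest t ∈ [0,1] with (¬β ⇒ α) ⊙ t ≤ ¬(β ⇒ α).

¬β = 1 − 0.346 = 0.654
¬β ⇒ α = min(1, 1 − 0.654 + 0.536) = min(1, 0.882) = 0.882
So the left factor is ¬β ⇒ α = 0.882.
β ⇒ α = min(1, 1 − 0.346 + 0.536) = min(1, 1.190) = 1.000
¬(β ⇒ α) = 1 − 1.000 = 0.000
So the right-hand bound is ¬(β ⇒ α) = 0.000.
The residuum of the Łukasiewicz t-norm gives the supremum: min(1, 1 − 0.882 + 0.000).
1 − 0.882 + 0.000 = 0.118, so t = min(1, 0.118) = 0.118.
Check: 0.882 ⊙ 0.118 = max(0, 0.000) = 0.000 ≤ 0.000.

0.118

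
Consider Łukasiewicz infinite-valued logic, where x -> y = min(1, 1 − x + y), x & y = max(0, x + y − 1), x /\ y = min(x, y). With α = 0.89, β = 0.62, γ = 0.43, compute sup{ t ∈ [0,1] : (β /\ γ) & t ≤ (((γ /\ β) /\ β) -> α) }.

1.00

β /\ γ = min(0.62, 0.43) = 0.43
So the left factor is β /\ γ = 0.43.
γ /\ β = min(0.43, 0.62) = 0.43
(γ /\ β) /\ β = min(0.43, 0.62) = 0.43
((γ /\ β) /\ β) -> α = min(1, 1 − 0.43 + 0.89) = min(1, 1.46) = 1.00
So the right-hand bound is ((γ /\ β) /\ β) -> α = 1.00.
The residuum of the Łukasiewicz t-norm gives the supremum: min(1, 1 − 0.43 + 1.00).
1 − 0.43 + 1.00 = 1.57, so t = min(1, 1.57) = 1.00.
Check: 0.43 & 1.00 = max(0, 0.43) = 0.43 ≤ 1.00.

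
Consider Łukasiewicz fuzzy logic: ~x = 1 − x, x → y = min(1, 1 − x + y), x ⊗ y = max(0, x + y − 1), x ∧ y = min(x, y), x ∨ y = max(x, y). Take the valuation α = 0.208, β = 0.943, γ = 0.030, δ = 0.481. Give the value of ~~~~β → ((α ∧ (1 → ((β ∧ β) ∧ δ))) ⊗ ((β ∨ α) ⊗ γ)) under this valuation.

~β = 1 − 0.943 = 0.057
~~β = 1 − 0.057 = 0.943
~~~β = 1 − 0.943 = 0.057
~~~~β = 1 − 0.057 = 0.943
β ∧ β = min(0.943, 0.943) = 0.943
(β ∧ β) ∧ δ = min(0.943, 0.481) = 0.481
1 → ((β ∧ β) ∧ δ) = min(1, 1 − 1.000 + 0.481) = min(1, 0.481) = 0.481
α ∧ (1 → ((β ∧ β) ∧ δ)) = min(0.208, 0.481) = 0.208
β ∨ α = max(0.943, 0.208) = 0.943
(β ∨ α) ⊗ γ = max(0, 0.943 + 0.030 − 1) = max(0, -0.027) = 0.000
(α ∧ (1 → ((β ∧ β) ∧ δ))) ⊗ ((β ∨ α) ⊗ γ) = max(0, 0.208 + 0.000 − 1) = max(0, -0.792) = 0.000
~~~~β → ((α ∧ (1 → ((β ∧ β) ∧ δ))) ⊗ ((β ∨ α) ⊗ γ)) = min(1, 1 − 0.943 + 0.000) = min(1, 0.057) = 0.057

0.057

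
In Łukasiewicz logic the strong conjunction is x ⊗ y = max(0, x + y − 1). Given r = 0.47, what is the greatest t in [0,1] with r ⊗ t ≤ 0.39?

0.92

The residuum of the Łukasiewicz t-norm gives the supremum: min(1, 1 − 0.47 + 0.39).
1 − 0.47 + 0.39 = 0.92, so t = min(1, 0.92) = 0.92.
Check: 0.47 ⊗ 0.92 = max(0, 0.39) = 0.39 ≤ 0.39.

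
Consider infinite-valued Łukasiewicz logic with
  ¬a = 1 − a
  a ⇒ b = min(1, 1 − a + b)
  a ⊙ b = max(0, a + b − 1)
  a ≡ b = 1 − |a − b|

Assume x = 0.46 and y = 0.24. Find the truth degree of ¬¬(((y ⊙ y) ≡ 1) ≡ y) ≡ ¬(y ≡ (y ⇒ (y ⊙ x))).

y ⊙ y = max(0, 0.24 + 0.24 − 1) = max(0, -0.52) = 0.00
(y ⊙ y) ≡ 1 = 1 − |0.00 − 1.00| = 1 − 1.00 = 0.00
((y ⊙ y) ≡ 1) ≡ y = 1 − |0.00 − 0.24| = 1 − 0.24 = 0.76
¬(((y ⊙ y) ≡ 1) ≡ y) = 1 − 0.76 = 0.24
¬¬(((y ⊙ y) ≡ 1) ≡ y) = 1 − 0.24 = 0.76
y ⊙ x = max(0, 0.24 + 0.46 − 1) = max(0, -0.30) = 0.00
y ⇒ (y ⊙ x) = min(1, 1 − 0.24 + 0.00) = min(1, 0.76) = 0.76
y ≡ (y ⇒ (y ⊙ x)) = 1 − |0.24 − 0.76| = 1 − 0.52 = 0.48
¬(y ≡ (y ⇒ (y ⊙ x))) = 1 − 0.48 = 0.52
¬¬(((y ⊙ y) ≡ 1) ≡ y) ≡ ¬(y ≡ (y ⇒ (y ⊙ x))) = 1 − |0.76 − 0.52| = 1 − 0.24 = 0.76

0.76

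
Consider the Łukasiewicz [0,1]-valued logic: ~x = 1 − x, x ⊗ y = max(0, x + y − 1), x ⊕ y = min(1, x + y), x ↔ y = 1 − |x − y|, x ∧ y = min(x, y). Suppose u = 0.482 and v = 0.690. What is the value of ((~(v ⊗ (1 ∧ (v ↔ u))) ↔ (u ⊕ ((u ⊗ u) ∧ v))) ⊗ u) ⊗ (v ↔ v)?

0.446

v ↔ u = 1 − |0.690 − 0.482| = 1 − 0.208 = 0.792
1 ∧ (v ↔ u) = min(1.000, 0.792) = 0.792
v ⊗ (1 ∧ (v ↔ u)) = max(0, 0.690 + 0.792 − 1) = max(0, 0.482) = 0.482
~(v ⊗ (1 ∧ (v ↔ u))) = 1 − 0.482 = 0.518
u ⊗ u = max(0, 0.482 + 0.482 − 1) = max(0, -0.036) = 0.000
(u ⊗ u) ∧ v = min(0.000, 0.690) = 0.000
u ⊕ ((u ⊗ u) ∧ v) = min(1, 0.482 + 0.000) = min(1, 0.482) = 0.482
~(v ⊗ (1 ∧ (v ↔ u))) ↔ (u ⊕ ((u ⊗ u) ∧ v)) = 1 − |0.518 − 0.482| = 1 − 0.036 = 0.964
(~(v ⊗ (1 ∧ (v ↔ u))) ↔ (u ⊕ ((u ⊗ u) ∧ v))) ⊗ u = max(0, 0.964 + 0.482 − 1) = max(0, 0.446) = 0.446
v ↔ v = 1 − |0.690 − 0.690| = 1 − 0.000 = 1.000
((~(v ⊗ (1 ∧ (v ↔ u))) ↔ (u ⊕ ((u ⊗ u) ∧ v))) ⊗ u) ⊗ (v ↔ v) = max(0, 0.446 + 1.000 − 1) = max(0, 0.446) = 0.446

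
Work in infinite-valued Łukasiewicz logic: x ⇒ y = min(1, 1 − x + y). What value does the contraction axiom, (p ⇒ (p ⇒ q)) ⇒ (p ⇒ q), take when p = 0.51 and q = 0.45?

0.94

p ⇒ q = min(1, 1 − 0.51 + 0.45) = min(1, 0.94) = 0.94
p ⇒ (p ⇒ q) = min(1, 1 − 0.51 + 0.94) = min(1, 1.43) = 1.00
(p ⇒ (p ⇒ q)) ⇒ (p ⇒ q) = min(1, 1 − 1.00 + 0.94) = min(1, 0.94) = 0.94
(The value 0.94 < 1 shows this instance is not satisfied; fails in Ł∞ (the t-norm is not idempotent).)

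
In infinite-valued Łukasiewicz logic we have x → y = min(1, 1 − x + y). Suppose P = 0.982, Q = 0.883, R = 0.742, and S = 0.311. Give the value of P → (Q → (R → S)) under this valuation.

0.704

R → S = min(1, 1 − 0.742 + 0.311) = min(1, 0.569) = 0.569
Q → (R → S) = min(1, 1 − 0.883 + 0.569) = min(1, 0.686) = 0.686
P → (Q → (R → S)) = min(1, 1 − 0.982 + 0.686) = min(1, 0.704) = 0.704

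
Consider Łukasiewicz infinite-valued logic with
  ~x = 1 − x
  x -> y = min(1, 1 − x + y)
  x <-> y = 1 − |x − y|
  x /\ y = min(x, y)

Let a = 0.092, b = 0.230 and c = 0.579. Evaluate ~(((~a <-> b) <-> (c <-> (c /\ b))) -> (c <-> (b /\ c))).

0.020

~a = 1 − 0.092 = 0.908
~a <-> b = 1 − |0.908 − 0.230| = 1 − 0.678 = 0.322
c /\ b = min(0.579, 0.230) = 0.230
c <-> (c /\ b) = 1 − |0.579 − 0.230| = 1 − 0.349 = 0.651
(~a <-> b) <-> (c <-> (c /\ b)) = 1 − |0.322 − 0.651| = 1 − 0.329 = 0.671
b /\ c = min(0.230, 0.579) = 0.230
c <-> (b /\ c) = 1 − |0.579 − 0.230| = 1 − 0.349 = 0.651
((~a <-> b) <-> (c <-> (c /\ b))) -> (c <-> (b /\ c)) = min(1, 1 − 0.671 + 0.651) = min(1, 0.980) = 0.980
~(((~a <-> b) <-> (c <-> (c /\ b))) -> (c <-> (b /\ c))) = 1 − 0.980 = 0.020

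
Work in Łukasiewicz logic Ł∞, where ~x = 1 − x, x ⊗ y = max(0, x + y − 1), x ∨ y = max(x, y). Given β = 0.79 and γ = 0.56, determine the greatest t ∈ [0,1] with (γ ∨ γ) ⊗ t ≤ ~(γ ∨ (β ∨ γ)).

γ ∨ γ = max(0.56, 0.56) = 0.56
So the left factor is γ ∨ γ = 0.56.
β ∨ γ = max(0.79, 0.56) = 0.79
γ ∨ (β ∨ γ) = max(0.56, 0.79) = 0.79
~(γ ∨ (β ∨ γ)) = 1 − 0.79 = 0.21
So the right-hand bound is ~(γ ∨ (β ∨ γ)) = 0.21.
The residuum of the Łukasiewicz t-norm gives the supremum: min(1, 1 − 0.56 + 0.21).
1 − 0.56 + 0.21 = 0.65, so t = min(1, 0.65) = 0.65.
Check: 0.56 ⊗ 0.65 = max(0, 0.21) = 0.21 ≤ 0.21.

0.65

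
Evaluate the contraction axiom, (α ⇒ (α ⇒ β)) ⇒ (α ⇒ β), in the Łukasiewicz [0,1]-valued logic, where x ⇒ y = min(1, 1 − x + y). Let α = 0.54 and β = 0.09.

0.55

α ⇒ β = min(1, 1 − 0.54 + 0.09) = min(1, 0.55) = 0.55
α ⇒ (α ⇒ β) = min(1, 1 − 0.54 + 0.55) = min(1, 1.01) = 1.00
(α ⇒ (α ⇒ β)) ⇒ (α ⇒ β) = min(1, 1 − 1.00 + 0.55) = min(1, 0.55) = 0.55
(The value 0.55 < 1 shows this instance is not satisfied; fails in Ł∞ (the t-norm is not idempotent).)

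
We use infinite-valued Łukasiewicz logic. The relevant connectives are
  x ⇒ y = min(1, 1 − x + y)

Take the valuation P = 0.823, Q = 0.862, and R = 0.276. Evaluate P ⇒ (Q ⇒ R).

Q ⇒ R = min(1, 1 − 0.862 + 0.276) = min(1, 0.414) = 0.414
P ⇒ (Q ⇒ R) = min(1, 1 − 0.823 + 0.414) = min(1, 0.591) = 0.591

0.591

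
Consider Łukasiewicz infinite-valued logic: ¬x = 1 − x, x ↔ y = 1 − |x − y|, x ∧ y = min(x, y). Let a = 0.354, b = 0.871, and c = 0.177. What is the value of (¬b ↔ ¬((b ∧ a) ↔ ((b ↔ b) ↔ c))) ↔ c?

0.225

¬b = 1 − 0.871 = 0.129
b ∧ a = min(0.871, 0.354) = 0.354
b ↔ b = 1 − |0.871 − 0.871| = 1 − 0.000 = 1.000
(b ↔ b) ↔ c = 1 − |1.000 − 0.177| = 1 − 0.823 = 0.177
(b ∧ a) ↔ ((b ↔ b) ↔ c) = 1 − |0.354 − 0.177| = 1 − 0.177 = 0.823
¬((b ∧ a) ↔ ((b ↔ b) ↔ c)) = 1 − 0.823 = 0.177
¬b ↔ ¬((b ∧ a) ↔ ((b ↔ b) ↔ c)) = 1 − |0.129 − 0.177| = 1 − 0.048 = 0.952
(¬b ↔ ¬((b ∧ a) ↔ ((b ↔ b) ↔ c))) ↔ c = 1 − |0.952 − 0.177| = 1 − 0.775 = 0.225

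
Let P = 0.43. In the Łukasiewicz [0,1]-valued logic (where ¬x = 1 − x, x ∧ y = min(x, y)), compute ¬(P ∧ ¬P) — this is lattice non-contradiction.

¬P = 1 − 0.43 = 0.57
P ∧ ¬P = min(0.43, 0.57) = 0.43
¬(P ∧ ¬P) = 1 − 0.43 = 0.57
(The value 0.57 < 1 shows this instance is not satisfied; not a Ł∞-tautology — its value is 1 − min(a, 1−a).)

0.57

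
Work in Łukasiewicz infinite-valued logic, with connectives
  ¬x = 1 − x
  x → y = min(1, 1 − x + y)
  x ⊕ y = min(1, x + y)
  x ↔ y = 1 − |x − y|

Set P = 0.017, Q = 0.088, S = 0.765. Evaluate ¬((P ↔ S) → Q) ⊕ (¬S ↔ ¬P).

0.416

P ↔ S = 1 − |0.017 − 0.765| = 1 − 0.748 = 0.252
(P ↔ S) → Q = min(1, 1 − 0.252 + 0.088) = min(1, 0.836) = 0.836
¬((P ↔ S) → Q) = 1 − 0.836 = 0.164
¬S = 1 − 0.765 = 0.235
¬P = 1 − 0.017 = 0.983
¬S ↔ ¬P = 1 − |0.235 − 0.983| = 1 − 0.748 = 0.252
¬((P ↔ S) → Q) ⊕ (¬S ↔ ¬P) = min(1, 0.164 + 0.252) = min(1, 0.416) = 0.416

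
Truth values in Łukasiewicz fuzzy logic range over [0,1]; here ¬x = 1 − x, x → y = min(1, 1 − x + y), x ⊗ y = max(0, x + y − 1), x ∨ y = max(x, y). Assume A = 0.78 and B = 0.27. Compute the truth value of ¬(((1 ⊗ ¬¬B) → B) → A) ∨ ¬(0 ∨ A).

¬B = 1 − 0.27 = 0.73
¬¬B = 1 − 0.73 = 0.27
1 ⊗ ¬¬B = max(0, 1.00 + 0.27 − 1) = max(0, 0.27) = 0.27
(1 ⊗ ¬¬B) → B = min(1, 1 − 0.27 + 0.27) = min(1, 1.00) = 1.00
((1 ⊗ ¬¬B) → B) → A = min(1, 1 − 1.00 + 0.78) = min(1, 0.78) = 0.78
¬(((1 ⊗ ¬¬B) → B) → A) = 1 − 0.78 = 0.22
0 ∨ A = max(0.00, 0.78) = 0.78
¬(0 ∨ A) = 1 − 0.78 = 0.22
¬(((1 ⊗ ¬¬B) → B) → A) ∨ ¬(0 ∨ A) = max(0.22, 0.22) = 0.22

0.22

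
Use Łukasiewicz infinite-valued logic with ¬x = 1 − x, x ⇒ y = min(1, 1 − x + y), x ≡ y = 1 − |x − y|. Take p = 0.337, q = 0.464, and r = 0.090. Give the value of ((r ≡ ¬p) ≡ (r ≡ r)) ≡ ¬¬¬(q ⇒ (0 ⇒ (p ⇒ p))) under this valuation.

¬p = 1 − 0.337 = 0.663
r ≡ ¬p = 1 − |0.090 − 0.663| = 1 − 0.573 = 0.427
r ≡ r = 1 − |0.090 − 0.090| = 1 − 0.000 = 1.000
(r ≡ ¬p) ≡ (r ≡ r) = 1 − |0.427 − 1.000| = 1 − 0.573 = 0.427
p ⇒ p = min(1, 1 − 0.337 + 0.337) = min(1, 1.000) = 1.000
0 ⇒ (p ⇒ p) = min(1, 1 − 0.000 + 1.000) = min(1, 2.000) = 1.000
q ⇒ (0 ⇒ (p ⇒ p)) = min(1, 1 − 0.464 + 1.000) = min(1, 1.536) = 1.000
¬(q ⇒ (0 ⇒ (p ⇒ p))) = 1 − 1.000 = 0.000
¬¬(q ⇒ (0 ⇒ (p ⇒ p))) = 1 − 0.000 = 1.000
¬¬¬(q ⇒ (0 ⇒ (p ⇒ p))) = 1 − 1.000 = 0.000
((r ≡ ¬p) ≡ (r ≡ r)) ≡ ¬¬¬(q ⇒ (0 ⇒ (p ⇒ p))) = 1 − |0.427 − 0.000| = 1 − 0.427 = 0.573

0.573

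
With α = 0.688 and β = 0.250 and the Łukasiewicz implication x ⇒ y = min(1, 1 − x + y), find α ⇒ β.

0.562

α ⇒ β = min(1, 1 − 0.688 + 0.250) = min(1, 0.562) = 0.562
For comparison, the Gödel implication (1 if x ≤ y else y) would give 0.250.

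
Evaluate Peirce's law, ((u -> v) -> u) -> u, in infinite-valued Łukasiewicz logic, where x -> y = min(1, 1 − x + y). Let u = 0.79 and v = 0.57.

0.79

u -> v = min(1, 1 − 0.79 + 0.57) = min(1, 0.78) = 0.78
(u -> v) -> u = min(1, 1 − 0.78 + 0.79) = min(1, 1.01) = 1.00
((u -> v) -> u) -> u = min(1, 1 − 1.00 + 0.79) = min(1, 0.79) = 0.79
(The value 0.79 < 1 shows this instance is not satisfied; not a Ł∞-tautology in general.)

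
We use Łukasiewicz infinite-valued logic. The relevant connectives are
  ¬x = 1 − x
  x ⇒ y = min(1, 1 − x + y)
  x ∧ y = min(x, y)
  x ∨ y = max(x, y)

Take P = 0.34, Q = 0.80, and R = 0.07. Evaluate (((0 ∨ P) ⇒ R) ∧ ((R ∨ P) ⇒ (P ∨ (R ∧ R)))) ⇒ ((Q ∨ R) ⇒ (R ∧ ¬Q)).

0.54

0 ∨ P = max(0.00, 0.34) = 0.34
(0 ∨ P) ⇒ R = min(1, 1 − 0.34 + 0.07) = min(1, 0.73) = 0.73
R ∨ P = max(0.07, 0.34) = 0.34
R ∧ R = min(0.07, 0.07) = 0.07
P ∨ (R ∧ R) = max(0.34, 0.07) = 0.34
(R ∨ P) ⇒ (P ∨ (R ∧ R)) = min(1, 1 − 0.34 + 0.34) = min(1, 1.00) = 1.00
((0 ∨ P) ⇒ R) ∧ ((R ∨ P) ⇒ (P ∨ (R ∧ R))) = min(0.73, 1.00) = 0.73
Q ∨ R = max(0.80, 0.07) = 0.80
¬Q = 1 − 0.80 = 0.20
R ∧ ¬Q = min(0.07, 0.20) = 0.07
(Q ∨ R) ⇒ (R ∧ ¬Q) = min(1, 1 − 0.80 + 0.07) = min(1, 0.27) = 0.27
(((0 ∨ P) ⇒ R) ∧ ((R ∨ P) ⇒ (P ∨ (R ∧ R)))) ⇒ ((Q ∨ R) ⇒ (R ∧ ¬Q)) = min(1, 1 − 0.73 + 0.27) = min(1, 0.54) = 0.54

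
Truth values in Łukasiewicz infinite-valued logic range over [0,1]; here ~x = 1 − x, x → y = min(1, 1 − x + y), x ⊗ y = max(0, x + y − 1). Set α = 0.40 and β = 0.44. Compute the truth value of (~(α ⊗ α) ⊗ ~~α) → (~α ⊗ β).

α ⊗ α = max(0, 0.40 + 0.40 − 1) = max(0, -0.20) = 0.00
~(α ⊗ α) = 1 − 0.00 = 1.00
~α = 1 − 0.40 = 0.60
~~α = 1 − 0.60 = 0.40
~(α ⊗ α) ⊗ ~~α = max(0, 1.00 + 0.40 − 1) = max(0, 0.40) = 0.40
~α ⊗ β = max(0, 0.60 + 0.44 − 1) = max(0, 0.04) = 0.04
(~(α ⊗ α) ⊗ ~~α) → (~α ⊗ β) = min(1, 1 − 0.40 + 0.04) = min(1, 0.64) = 0.64

0.64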